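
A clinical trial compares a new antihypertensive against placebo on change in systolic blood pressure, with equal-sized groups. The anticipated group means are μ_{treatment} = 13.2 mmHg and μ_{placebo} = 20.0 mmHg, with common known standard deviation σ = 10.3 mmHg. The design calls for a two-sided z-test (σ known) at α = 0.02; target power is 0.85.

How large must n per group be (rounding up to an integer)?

Standardized effect: d = |μ_{treatment} − μ_{placebo}| / σ = |13.2 − 20.0| / 10.3 = 0.6602
For power 0.85 need Φ(δ − z_{0.01}) = 0.85, so δ = z_{0.01} + z_{0.15} = 2.326 + 1.036 = 3.363.
(Ignoring the negligible lower-tail rejection probability gives the usual closed-form inversion.)
δ = d·√(n/2) ⇒ n = 2(δ/d)² = 2 × (3.363 / 0.6602)² = 51.89.
Round up to the next whole unit.

n = 52 per group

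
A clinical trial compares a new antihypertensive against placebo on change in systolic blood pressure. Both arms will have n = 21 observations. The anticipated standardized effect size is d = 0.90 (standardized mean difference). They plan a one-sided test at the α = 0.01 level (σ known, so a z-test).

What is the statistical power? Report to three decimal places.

Power ≈ 0.722

Noncentrality parameter: λ = d·√(n/2) = 0.90 × √(21/2) = 2.9163
One-sided α = 0.01 → critical value z_{0.01} = 2.326.
Power = Φ(λ − 2.326) = Φ(0.590) = 0.7224.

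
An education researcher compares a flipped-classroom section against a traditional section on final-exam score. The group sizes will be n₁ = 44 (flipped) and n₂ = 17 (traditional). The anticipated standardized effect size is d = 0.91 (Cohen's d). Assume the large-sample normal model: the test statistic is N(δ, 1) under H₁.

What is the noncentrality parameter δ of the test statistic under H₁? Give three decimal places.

δ = d / √(1/n₁ + 1/n₂) = 0.91 / √(1/44 + 1/17) = 3.1866

δ ≈ 3.187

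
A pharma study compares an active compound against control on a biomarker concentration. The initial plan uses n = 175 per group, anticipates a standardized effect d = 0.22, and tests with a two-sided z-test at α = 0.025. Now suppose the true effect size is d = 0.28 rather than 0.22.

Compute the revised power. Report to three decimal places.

Power ≈ 0.647

With d = 0.28: δ = d·√(n/2) = 0.28 × √(175/2) = 2.6192. Critical value z_{0.0125} = 2.241.
Revised power = Φ(δ − 2.241) + Φ(−δ − 2.241) = Φ(0.378) + Φ(-4.861) = 0.6472 + 0.0000 = 0.6472.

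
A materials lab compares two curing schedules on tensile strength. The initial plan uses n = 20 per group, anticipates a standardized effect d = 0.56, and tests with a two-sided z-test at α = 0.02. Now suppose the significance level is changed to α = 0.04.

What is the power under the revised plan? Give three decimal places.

Power ≈ 0.389

δ = d·√(n/2) = 0.56 × √(20/2) = 1.7709 (unchanged). New critical value: z_{0.02} = 2.054.
Revised power = Φ(δ − 2.054) + Φ(−δ − 2.054) = Φ(-0.283) + Φ(-3.825) = 0.3886 + 0.0001 = 0.3887.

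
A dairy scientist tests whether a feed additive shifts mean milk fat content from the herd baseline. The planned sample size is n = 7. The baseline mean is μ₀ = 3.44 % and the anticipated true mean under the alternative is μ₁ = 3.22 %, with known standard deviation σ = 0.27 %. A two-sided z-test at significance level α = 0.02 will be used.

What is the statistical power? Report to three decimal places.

Power ≈ 0.432

Standardized effect: d = |μ₁ − μ₀| / σ = |3.22 − 3.44| / 0.27 = 0.8148
Noncentrality parameter: δ = d·√n = 0.8148 × √7 = 2.1558
Critical value for a two-sided test at α = 0.02: z_{α/2} = 2.326.
Power = Φ(δ − 2.326) + Φ(−δ − 2.326) = Φ(-0.171) + Φ(-4.482) = 0.4323 + 0.0000 = 0.4323.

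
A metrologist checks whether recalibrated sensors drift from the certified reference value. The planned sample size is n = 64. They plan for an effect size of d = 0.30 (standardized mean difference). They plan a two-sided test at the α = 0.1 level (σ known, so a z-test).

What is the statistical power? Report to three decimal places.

Noncentrality parameter: δ = d·√n = 0.30 × √64 = 2.4000
Critical value for a two-sided test at α = 0.1: z_{α/2} = 1.645.
Power = Φ(δ − 1.645) + Φ(−δ − 1.645) = Φ(0.755) + Φ(-4.045) = 0.7749 + 0.0000 = 0.7749.

Power ≈ 0.775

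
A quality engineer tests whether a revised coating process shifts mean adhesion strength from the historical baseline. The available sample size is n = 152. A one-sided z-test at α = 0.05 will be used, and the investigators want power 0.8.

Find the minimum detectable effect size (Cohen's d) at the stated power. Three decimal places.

d ≈ 0.202

Required noncentrality: δ = z_{0.05} + z_{0.20} = 1.645 + 0.842 = 2.486.
δ = d·√n ⇒ d = δ/√n = 2.486/√152 = 0.2017.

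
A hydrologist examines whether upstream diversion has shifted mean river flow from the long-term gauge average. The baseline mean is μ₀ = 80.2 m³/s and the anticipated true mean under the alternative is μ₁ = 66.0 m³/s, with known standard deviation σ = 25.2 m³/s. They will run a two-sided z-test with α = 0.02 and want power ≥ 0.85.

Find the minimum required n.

n = 36

Standardized effect: d = |μ₁ − μ₀| / σ = |66.0 − 80.2| / 25.2 = 0.5635
Set Φ(δ − 2.326) = 0.85; then δ − 2.326 = Φ⁻¹(0.85) = 1.036, giving δ = 3.363.
(For δ > 0 the lower-tail rejection region contributes negligibly to power, so the one-term inversion is standard.)
δ = d·√n ⇒ n = (δ/d)² = (3.363 / 0.5635)² = 35.61.
Round up to the next whole unit.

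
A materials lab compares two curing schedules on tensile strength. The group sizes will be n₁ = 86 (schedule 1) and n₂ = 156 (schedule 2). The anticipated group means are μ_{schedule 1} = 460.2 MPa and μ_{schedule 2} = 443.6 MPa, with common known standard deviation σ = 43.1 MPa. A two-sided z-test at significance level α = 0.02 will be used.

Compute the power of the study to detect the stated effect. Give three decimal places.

Standardized effect: d = |μ_{schedule 1} − μ_{schedule 2}| / σ = |460.2 − 443.6| / 43.1 = 0.3852
Noncentrality parameter: δ = d / √(1/n₁ + 1/n₂) = 0.3852 / √(1/86 + 1/156) = 2.8677
Critical value for a two-sided test at α = 0.02: z_{α/2} = 2.326.
Power = Φ(δ − 2.326) + Φ(−δ − 2.326) = Φ(0.541) + Φ(-5.194) = 0.7059 + 0.0000 = 0.7059.

Power ≈ 0.706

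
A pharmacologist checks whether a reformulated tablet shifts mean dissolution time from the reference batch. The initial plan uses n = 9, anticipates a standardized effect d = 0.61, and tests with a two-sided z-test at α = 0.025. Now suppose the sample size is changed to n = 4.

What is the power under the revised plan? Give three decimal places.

With n = 4: δ = d·√n = 0.61 × √4 = 1.2200. Critical value z_{0.0125} = 2.241.
Revised power = Φ(δ − 2.241) + Φ(−δ − 2.241) = Φ(-1.021) + Φ(-3.461) = 0.1535 + 0.0003 = 0.1538.

Power ≈ 0.154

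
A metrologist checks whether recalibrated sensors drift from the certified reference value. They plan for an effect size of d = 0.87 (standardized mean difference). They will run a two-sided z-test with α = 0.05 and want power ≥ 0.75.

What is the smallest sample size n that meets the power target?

Set Φ(δ − 1.960) = 0.75; then δ − 1.960 = Φ⁻¹(0.75) = 0.674, giving δ = 2.634.
(The Φ(−δ − z_{α/2}) term is vanishingly small for δ > 0 and is dropped in the standard sample-size formula.)
δ = d·√n ⇒ n = (δ/d)² = (2.634 / 0.87)² = 9.17.
Round up to the next whole unit.

n = 10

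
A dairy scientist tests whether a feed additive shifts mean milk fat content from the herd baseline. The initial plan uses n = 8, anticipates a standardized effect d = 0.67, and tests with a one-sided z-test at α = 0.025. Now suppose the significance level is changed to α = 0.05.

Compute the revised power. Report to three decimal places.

Power ≈ 0.599

δ = d·√n = 0.67 × √8 = 1.8950 (unchanged). New critical value: z_{0.05} = 1.645.
Revised power = P(Z > 1.645 − δ) = Φ(0.250) = 0.5988.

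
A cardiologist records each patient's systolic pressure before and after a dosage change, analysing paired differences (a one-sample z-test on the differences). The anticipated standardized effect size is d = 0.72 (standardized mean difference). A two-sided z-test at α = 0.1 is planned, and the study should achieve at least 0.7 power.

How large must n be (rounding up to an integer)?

For power 0.7 need Φ(δ − z_{0.05}) = 0.7, so δ = z_{0.05} + z_{0.30} = 1.645 + 0.524 = 2.169.
(The Φ(−δ − z_{α/2}) term is vanishingly small for δ > 0 and is dropped in the standard sample-size formula.)
δ = d·√n ⇒ n = (δ/d)² = (2.169 / 0.72)² = 9.08.
Round up to the next whole unit.

n = 10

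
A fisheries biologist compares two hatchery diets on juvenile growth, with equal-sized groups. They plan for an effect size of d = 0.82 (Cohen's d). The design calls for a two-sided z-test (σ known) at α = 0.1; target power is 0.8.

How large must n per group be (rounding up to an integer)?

n = 19 per group

Set Φ(δ − 1.645) = 0.8; then δ − 1.645 = Φ⁻¹(0.8) = 0.842, giving δ = 2.486.
(Ignoring the negligible lower-tail rejection probability gives the usual closed-form inversion.)
δ = d·√(n/2) ⇒ n = 2(δ/d)² = 2 × (2.486 / 0.82)² = 18.39.
Round up to the next whole unit.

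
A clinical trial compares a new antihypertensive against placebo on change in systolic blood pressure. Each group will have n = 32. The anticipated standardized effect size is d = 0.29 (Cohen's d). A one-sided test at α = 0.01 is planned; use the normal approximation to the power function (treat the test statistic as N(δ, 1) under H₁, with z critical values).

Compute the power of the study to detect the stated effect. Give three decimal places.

Power ≈ 0.122

Noncentrality parameter: λ = d·√(n/2) = 0.29 × √(32/2) = 1.1600
One-sided α = 0.01 → critical value z_{0.01} = 2.326.
Power = P(Z > 2.326 − λ) = Φ(-1.166) = 0.1217.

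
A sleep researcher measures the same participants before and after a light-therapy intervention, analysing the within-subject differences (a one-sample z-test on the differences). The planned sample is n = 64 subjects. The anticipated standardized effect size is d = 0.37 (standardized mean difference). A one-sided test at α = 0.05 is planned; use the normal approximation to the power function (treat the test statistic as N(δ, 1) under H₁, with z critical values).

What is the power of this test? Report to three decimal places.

Noncentrality parameter: λ = d·√n = 0.37 × √64 = 2.9600
Critical value for a one-sided test at α = 0.05: z_α = 1.645.
Power = Φ(λ − 1.645) = Φ(1.315) = 0.9058.

Power ≈ 0.906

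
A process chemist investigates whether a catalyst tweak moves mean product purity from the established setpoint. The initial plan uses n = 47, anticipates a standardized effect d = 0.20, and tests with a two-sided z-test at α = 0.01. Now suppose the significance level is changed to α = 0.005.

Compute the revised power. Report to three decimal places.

δ = d·√n = 0.20 × √47 = 1.3711 (unchanged). New critical value: z_{0.0025} = 2.807.
Revised power = Φ(δ − 2.807) + Φ(−δ − 2.807) = Φ(-1.436) + Φ(-4.178) = 0.0755 + 0.0000 = 0.0755.

Power ≈ 0.076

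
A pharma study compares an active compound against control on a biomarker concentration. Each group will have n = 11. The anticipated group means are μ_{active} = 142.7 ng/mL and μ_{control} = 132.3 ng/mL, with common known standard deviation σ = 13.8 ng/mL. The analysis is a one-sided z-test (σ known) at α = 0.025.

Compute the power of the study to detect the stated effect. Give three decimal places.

Standardized effect: d = |μ_{active} − μ_{control}| / σ = |142.7 − 132.3| / 13.8 = 0.7536
Noncentrality parameter: δ = d·√(n/2) = 0.7536 × √(11/2) = 1.7674
One-sided α = 0.025 → critical value z_{0.025} = 1.960.
Power = Φ(δ − 1.960) = Φ(-0.193) = 0.4237.

Power ≈ 0.424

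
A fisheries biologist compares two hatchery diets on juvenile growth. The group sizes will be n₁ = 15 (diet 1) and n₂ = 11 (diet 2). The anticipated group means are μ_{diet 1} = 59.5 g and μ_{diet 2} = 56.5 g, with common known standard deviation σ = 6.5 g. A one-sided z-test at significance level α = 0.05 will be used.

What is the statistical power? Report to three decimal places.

Power ≈ 0.315

Standardized effect: d = |μ_{diet 1} − μ_{diet 2}| / σ = |59.5 − 56.5| / 6.5 = 0.4615
Noncentrality parameter: δ = d / √(1/n₁ + 1/n₂) = 0.4615 / √(1/15 + 1/11) = 1.1627
Critical value for a one-sided test at α = 0.05: z_α = 1.645.
Power = P(Z > 1.645 − δ) = Φ(-0.482) = 0.3148.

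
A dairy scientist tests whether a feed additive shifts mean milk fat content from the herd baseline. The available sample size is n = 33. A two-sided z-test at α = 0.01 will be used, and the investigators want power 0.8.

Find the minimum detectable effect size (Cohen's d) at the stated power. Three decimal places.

d ≈ 0.595

Need Φ(δ − 2.576) = 0.8, so δ = 2.576 + 0.842 = 3.417.
(Lower-tail contribution to power is negligible for δ > 0.)
δ = d·√n ⇒ d = δ/√n = 3.417/√33 = 0.5949.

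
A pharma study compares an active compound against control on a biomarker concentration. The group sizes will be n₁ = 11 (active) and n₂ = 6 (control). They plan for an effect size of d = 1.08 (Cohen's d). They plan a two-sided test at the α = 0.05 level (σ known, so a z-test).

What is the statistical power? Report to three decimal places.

Power ≈ 0.567

Noncentrality parameter: δ = d / √(1/n₁ + 1/n₂) = 1.08 / √(1/11 + 1/6) = 2.1280
Two-sided α = 0.05 → critical value z_{0.025} = 1.960.
Power = Φ(δ − 1.960) + Φ(−δ − 1.960) = Φ(0.168) + Φ(-4.088) = 0.5667 + 0.0000 = 0.5667.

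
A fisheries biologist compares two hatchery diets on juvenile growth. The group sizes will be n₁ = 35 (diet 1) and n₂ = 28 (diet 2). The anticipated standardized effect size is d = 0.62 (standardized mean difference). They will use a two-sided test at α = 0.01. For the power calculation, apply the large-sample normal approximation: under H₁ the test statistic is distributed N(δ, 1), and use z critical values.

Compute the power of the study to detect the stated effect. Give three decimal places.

Noncentrality parameter: δ = d / √(1/n₁ + 1/n₂) = 0.62 / √(1/35 + 1/28) = 2.4453
Two-sided α = 0.01 → critical value z_{0.005} = 2.576.
Power = Φ(δ − 2.576) + Φ(−δ − 2.576) = Φ(-0.131) + Φ(-5.021) = 0.4481 + 0.0000 = 0.4481.

Power ≈ 0.448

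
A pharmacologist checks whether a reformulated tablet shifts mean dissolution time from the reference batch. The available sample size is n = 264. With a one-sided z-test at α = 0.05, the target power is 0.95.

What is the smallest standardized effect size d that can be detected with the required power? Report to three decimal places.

d ≈ 0.202

Need Φ(δ − 1.645) = 0.95, so δ = 1.645 + 1.645 = 3.290.
δ = d·√n ⇒ d = δ/√n = 3.290/√264 = 0.2025.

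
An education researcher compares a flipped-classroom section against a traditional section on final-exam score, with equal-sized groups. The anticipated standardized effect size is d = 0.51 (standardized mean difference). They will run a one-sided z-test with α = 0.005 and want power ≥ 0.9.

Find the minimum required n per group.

n = 115 per group

Set Φ(δ − 2.576) = 0.9; then δ − 2.576 = Φ⁻¹(0.9) = 1.282, giving δ = 3.857.
δ = d·√(n/2) ⇒ n = 2(δ/d)² = 2 × (3.857 / 0.51)² = 114.41.
Round up to the next whole unit.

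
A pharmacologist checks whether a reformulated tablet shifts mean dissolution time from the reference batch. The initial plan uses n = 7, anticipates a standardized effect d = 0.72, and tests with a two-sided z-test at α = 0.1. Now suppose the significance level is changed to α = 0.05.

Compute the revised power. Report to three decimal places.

Power ≈ 0.478

δ = d·√n = 0.72 × √7 = 1.9049 (unchanged). New critical value: z_{0.025} = 1.960.
Revised power = Φ(δ − 1.960) + Φ(−δ − 1.960) = Φ(-0.055) + Φ(-3.865) = 0.4781 + 0.0001 = 0.4781.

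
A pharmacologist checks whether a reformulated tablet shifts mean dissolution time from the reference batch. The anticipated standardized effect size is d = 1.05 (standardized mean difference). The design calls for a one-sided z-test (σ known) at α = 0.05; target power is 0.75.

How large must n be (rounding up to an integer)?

n = 5

For power 0.75 need Φ(δ − z_{0.05}) = 0.75, so δ = z_{0.05} + z_{0.25} = 1.645 + 0.674 = 2.319.
δ = d·√n ⇒ n = (δ/d)² = (2.319 / 1.05)² = 4.88.
Rounding up, n = 5.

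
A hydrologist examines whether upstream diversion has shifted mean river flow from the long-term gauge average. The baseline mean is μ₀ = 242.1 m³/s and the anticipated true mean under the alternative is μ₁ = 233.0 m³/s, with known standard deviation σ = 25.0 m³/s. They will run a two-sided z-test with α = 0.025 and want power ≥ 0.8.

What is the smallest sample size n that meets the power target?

n = 72

Standardized effect: d = |μ₁ − μ₀| / σ = |233.0 − 242.1| / 25.0 = 0.3640
For power 0.8 need Φ(δ − z_{0.0125}) = 0.8, so δ = z_{0.0125} + z_{0.20} = 2.241 + 0.842 = 3.083.
(The Φ(−δ − z_{α/2}) term is vanishingly small for δ > 0 and is dropped in the standard sample-size formula.)
δ = d·√n ⇒ n = (δ/d)² = (3.083 / 0.3640)² = 71.74.
Rounding up, n = 72.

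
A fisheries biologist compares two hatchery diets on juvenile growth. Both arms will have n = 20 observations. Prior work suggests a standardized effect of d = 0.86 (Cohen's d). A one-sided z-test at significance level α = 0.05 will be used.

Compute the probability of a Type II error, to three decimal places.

Noncentrality parameter: δ = d·√(n/2) = 0.86 × √(20/2) = 2.7196
One-sided α = 0.05 → critical value z_{0.05} = 1.645.
Power = Φ(δ − 1.645) = Φ(1.075) = 0.8587.
Type II error: β = 1 − power = 1 − 0.8587 = 0.1413.

β ≈ 0.141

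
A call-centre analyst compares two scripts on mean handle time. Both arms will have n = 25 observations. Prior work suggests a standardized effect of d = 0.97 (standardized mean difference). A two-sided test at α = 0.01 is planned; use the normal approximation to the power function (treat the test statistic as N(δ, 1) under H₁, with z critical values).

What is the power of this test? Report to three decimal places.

Power ≈ 0.803

Noncentrality parameter: δ = d·√(n/2) = 0.97 × √(25/2) = 3.4295
Two-sided α = 0.01 → critical value z_{0.005} = 2.576.
Power = Φ(δ − 2.576) + Φ(−δ − 2.576) = Φ(0.854) + Φ(-6.005) = 0.8033 + 0.0000 = 0.8033.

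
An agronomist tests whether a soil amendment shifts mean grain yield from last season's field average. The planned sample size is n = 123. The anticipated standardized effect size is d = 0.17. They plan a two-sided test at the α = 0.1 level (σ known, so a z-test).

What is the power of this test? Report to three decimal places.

Noncentrality parameter: δ = d·√n = 0.17 × √123 = 1.8854
Two-sided α = 0.1 → critical value z_{0.05} = 1.645.
Power = Φ(δ − 1.645) + Φ(−δ − 1.645) = Φ(0.241) + Φ(-3.530) = 0.5950 + 0.0002 = 0.5953.

Power ≈ 0.595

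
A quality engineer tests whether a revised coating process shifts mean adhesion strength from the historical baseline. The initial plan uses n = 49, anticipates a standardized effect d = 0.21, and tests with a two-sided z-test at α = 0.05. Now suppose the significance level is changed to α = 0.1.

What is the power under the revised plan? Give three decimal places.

Power ≈ 0.432

δ = d·√n = 0.21 × √49 = 1.4700 (unchanged). New critical value: z_{0.05} = 1.645.
Revised power = Φ(δ − 1.645) + Φ(−δ − 1.645) = Φ(-0.175) + Φ(-3.115) = 0.4306 + 0.0009 = 0.4315.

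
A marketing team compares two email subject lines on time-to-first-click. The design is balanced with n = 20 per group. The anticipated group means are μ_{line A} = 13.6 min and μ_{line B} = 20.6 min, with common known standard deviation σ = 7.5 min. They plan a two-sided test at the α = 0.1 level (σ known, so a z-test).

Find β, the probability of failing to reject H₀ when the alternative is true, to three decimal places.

Standardized effect: d = |μ_{line A} − μ_{line B}| / σ = |13.6 − 20.6| / 7.5 = 0.9333
Noncentrality parameter: δ = d·√(n/2) = 0.9333 × √(20/2) = 2.9515
Critical value for a two-sided test at α = 0.1: z_{α/2} = 1.645.
Power = Φ(δ − 1.645) + Φ(−δ − 1.645) = Φ(1.307) + Φ(-4.596) = 0.9043 + 0.0000 = 0.9043.
Type II error: β = 1 − power = 1 − 0.9043 = 0.0957.

β ≈ 0.096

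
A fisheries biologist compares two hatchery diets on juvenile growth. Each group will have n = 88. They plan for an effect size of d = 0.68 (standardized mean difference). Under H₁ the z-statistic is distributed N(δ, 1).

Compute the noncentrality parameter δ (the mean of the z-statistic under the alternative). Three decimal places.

δ ≈ 4.511

δ = d·√(n/2) = 0.68 × √(88/2) = 4.5106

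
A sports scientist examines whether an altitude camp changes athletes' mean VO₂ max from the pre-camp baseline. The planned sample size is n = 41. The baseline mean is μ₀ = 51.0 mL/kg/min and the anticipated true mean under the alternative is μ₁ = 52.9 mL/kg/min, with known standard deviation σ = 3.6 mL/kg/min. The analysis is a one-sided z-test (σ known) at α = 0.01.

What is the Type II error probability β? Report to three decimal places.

Standardized effect: d = |μ₁ − μ₀| / σ = |52.9 − 51.0| / 3.6 = 0.5278
Noncentrality parameter: λ = d·√n = 0.5278 × √41 = 3.3794
Critical value for a one-sided test at α = 0.01: z_α = 2.326.
Power = P(Z > 2.326 − λ) = Φ(1.053) = 0.8538.
Type II error: β = 1 − power = 1 − 0.8538 = 0.1462.

β ≈ 0.146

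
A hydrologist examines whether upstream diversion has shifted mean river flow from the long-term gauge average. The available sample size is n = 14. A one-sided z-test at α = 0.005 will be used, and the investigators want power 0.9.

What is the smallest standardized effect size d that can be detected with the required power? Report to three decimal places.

Need Φ(δ − 2.576) = 0.9, so δ = 2.576 + 1.282 = 3.857.
δ = d·√n ⇒ d = δ/√n = 3.857/√14 = 1.0309.

d ≈ 1.031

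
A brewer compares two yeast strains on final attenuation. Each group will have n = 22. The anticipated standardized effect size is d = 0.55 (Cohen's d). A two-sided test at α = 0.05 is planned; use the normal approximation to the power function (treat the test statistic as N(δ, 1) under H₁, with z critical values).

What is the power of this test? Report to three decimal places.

Power ≈ 0.446

Noncentrality parameter: δ = d·√(n/2) = 0.55 × √(22/2) = 1.8241
Critical value for a two-sided test at α = 0.05: z_{α/2} = 1.960.
Power = Φ(δ − 1.960) + Φ(−δ − 1.960) = Φ(-0.136) + Φ(-3.784) = 0.4460 + 0.0001 = 0.4461.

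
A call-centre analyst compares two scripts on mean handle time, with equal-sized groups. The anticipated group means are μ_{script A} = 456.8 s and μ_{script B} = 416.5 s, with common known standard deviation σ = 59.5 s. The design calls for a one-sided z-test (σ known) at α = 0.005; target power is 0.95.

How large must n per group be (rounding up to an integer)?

n = 78 per group

Standardized effect: d = |μ_{script A} − μ_{script B}| / σ = |456.8 − 416.5| / 59.5 = 0.6773
For power 0.95 need Φ(δ − z_{0.005}) = 0.95, so δ = z_{0.005} + z_{0.05} = 2.576 + 1.645 = 4.221.
δ = d·√(n/2) ⇒ n = 2(δ/d)² = 2 × (4.221 / 0.6773)² = 77.66.
Round up to the next whole unit.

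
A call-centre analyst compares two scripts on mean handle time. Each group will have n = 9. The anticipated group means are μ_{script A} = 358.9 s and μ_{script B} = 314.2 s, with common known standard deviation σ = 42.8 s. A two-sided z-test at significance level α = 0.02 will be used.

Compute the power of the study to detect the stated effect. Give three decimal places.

Standardized effect: d = |μ_{script A} − μ_{script B}| / σ = |358.9 − 314.2| / 42.8 = 1.0444
Noncentrality parameter: δ = d·√(n/2) = 1.0444 × √(9/2) = 2.2155
Two-sided α = 0.02 → critical value z_{0.01} = 2.326.
Power = Φ(δ − 2.326) + Φ(−δ − 2.326) = Φ(-0.111) + Φ(-4.542) = 0.4559 + 0.0000 = 0.4559.

Power ≈ 0.456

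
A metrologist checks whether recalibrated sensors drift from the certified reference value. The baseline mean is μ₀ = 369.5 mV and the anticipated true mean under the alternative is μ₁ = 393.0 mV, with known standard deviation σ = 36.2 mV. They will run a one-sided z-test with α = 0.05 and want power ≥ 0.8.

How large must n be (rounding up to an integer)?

Standardized effect: d = |μ₁ − μ₀| / σ = |393.0 − 369.5| / 36.2 = 0.6492
Set Φ(δ − 1.645) = 0.8; then δ − 1.645 = Φ⁻¹(0.8) = 0.842, giving δ = 2.486.
δ = d·√n ⇒ n = (δ/d)² = (2.486 / 0.6492)² = 14.67.
Round up to the next whole unit.

n = 15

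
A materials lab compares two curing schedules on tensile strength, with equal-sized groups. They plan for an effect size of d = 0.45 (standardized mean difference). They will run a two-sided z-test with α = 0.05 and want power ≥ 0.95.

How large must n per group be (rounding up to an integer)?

For power 0.95 need Φ(δ − z_{0.025}) = 0.95, so δ = z_{0.025} + z_{0.05} = 1.960 + 1.645 = 3.605.
(Ignoring the negligible lower-tail rejection probability gives the usual closed-form inversion.)
δ = d·√(n/2) ⇒ n = 2(δ/d)² = 2 × (3.605 / 0.45)² = 128.34.
Rounding up, n = 129 per group.

n = 129 per group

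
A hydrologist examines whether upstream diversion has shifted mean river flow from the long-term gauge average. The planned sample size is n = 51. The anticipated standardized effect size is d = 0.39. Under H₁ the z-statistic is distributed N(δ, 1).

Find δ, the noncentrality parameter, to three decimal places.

δ = d·√n = 0.39 × √51 = 2.7852

δ ≈ 2.785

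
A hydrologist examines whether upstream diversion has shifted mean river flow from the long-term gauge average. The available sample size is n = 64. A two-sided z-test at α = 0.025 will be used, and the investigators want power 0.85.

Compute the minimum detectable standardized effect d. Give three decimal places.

Need Φ(δ − 2.241) = 0.85, so δ = 2.241 + 1.036 = 3.278.
(Lower-tail contribution to power is negligible for δ > 0.)
δ = d·√n ⇒ d = δ/√n = 3.278/√64 = 0.4097.

d ≈ 0.410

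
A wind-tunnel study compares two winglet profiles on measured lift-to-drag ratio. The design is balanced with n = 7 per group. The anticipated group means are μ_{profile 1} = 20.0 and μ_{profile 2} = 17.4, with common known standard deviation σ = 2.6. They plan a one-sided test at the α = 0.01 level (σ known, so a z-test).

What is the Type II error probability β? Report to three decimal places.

Standardized effect: d = |μ_{profile 1} − μ_{profile 2}| / σ = |20.0 − 17.4| / 2.6 = 1.0000
Noncentrality parameter: δ = d·√(n/2) = 1.0000 × √(7/2) = 1.8708
One-sided α = 0.01 → critical value z_{0.01} = 2.326.
Power = Φ(δ − 2.326) = Φ(-0.456) = 0.3244.
Type II error: β = 1 − power = 1 − 0.3244 = 0.6756.

β ≈ 0.676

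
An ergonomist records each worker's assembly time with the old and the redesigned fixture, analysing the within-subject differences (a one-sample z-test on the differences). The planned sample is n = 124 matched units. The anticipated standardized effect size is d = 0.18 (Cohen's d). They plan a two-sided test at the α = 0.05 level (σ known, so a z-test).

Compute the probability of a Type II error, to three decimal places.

Noncentrality parameter: δ = d·√n = 0.18 × √124 = 2.0044
Two-sided α = 0.05 → critical value z_{0.025} = 1.960.
Power = Φ(δ − 1.960) + Φ(−δ − 1.960) = Φ(0.044) + Φ(-3.964) = 0.5177 + 0.0000 = 0.5178.
Type II error: β = 1 − power = 1 − 0.5178 = 0.4822.

β ≈ 0.482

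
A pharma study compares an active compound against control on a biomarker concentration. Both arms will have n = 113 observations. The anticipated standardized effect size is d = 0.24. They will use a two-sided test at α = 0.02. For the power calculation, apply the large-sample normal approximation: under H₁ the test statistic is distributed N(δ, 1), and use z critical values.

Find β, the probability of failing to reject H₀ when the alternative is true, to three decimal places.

β ≈ 0.699

Noncentrality parameter: δ = d·√(n/2) = 0.24 × √(113/2) = 1.8040
Critical value for a two-sided test at α = 0.02: z_{α/2} = 2.326.
Power = Φ(δ − 2.326) + Φ(−δ − 2.326) = Φ(-0.522) + Φ(-4.130) = 0.3007 + 0.0000 = 0.3007.
Type II error: β = 1 − power = 1 − 0.3007 = 0.6993.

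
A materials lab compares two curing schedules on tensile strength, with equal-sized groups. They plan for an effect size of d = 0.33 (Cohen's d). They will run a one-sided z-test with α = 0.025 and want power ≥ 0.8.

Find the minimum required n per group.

n = 145 per group

For power 0.8 need Φ(δ − z_{0.025}) = 0.8, so δ = z_{0.025} + z_{0.20} = 1.960 + 0.842 = 2.802.
δ = d·√(n/2) ⇒ n = 2(δ/d)² = 2 × (2.802 / 0.33)² = 144.15.
Rounding up, n = 145 per group.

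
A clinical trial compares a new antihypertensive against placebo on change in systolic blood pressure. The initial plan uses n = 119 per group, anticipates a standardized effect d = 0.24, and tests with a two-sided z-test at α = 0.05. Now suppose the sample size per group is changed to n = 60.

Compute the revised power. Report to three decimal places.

Power ≈ 0.260

With n = 60 per group: δ = d·√(n/2) = 0.24 × √(60/2) = 1.3145. Critical value z_{0.025} = 1.960.
Revised power = Φ(δ − 1.960) + Φ(−δ − 1.960) = Φ(-0.645) + Φ(-3.274) = 0.2593 + 0.0005 = 0.2599.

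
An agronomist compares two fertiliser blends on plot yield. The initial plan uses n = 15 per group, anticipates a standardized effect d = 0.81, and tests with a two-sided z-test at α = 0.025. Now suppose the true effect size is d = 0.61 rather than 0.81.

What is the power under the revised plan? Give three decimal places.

Power ≈ 0.284

With d = 0.61: δ = d·√(n/2) = 0.61 × √(15/2) = 1.6706. Critical value z_{0.0125} = 2.241.
Revised power = Φ(δ − 2.241) + Φ(−δ − 2.241) = Φ(-0.571) + Φ(-3.912) = 0.2841 + 0.0000 = 0.2841.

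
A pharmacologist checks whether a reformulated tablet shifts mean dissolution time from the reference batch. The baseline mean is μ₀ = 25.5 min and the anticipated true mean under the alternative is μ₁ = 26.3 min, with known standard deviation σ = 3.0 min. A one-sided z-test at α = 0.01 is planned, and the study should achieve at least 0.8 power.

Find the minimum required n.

Standardized effect: d = |μ₁ − μ₀| / σ = |26.3 − 25.5| / 3.0 = 0.2667
For power 0.8 need Φ(δ − z_{0.01}) = 0.8, so δ = z_{0.01} + z_{0.20} = 2.326 + 0.842 = 3.168.
δ = d·√n ⇒ n = (δ/d)² = (3.168 / 0.2667)² = 141.13.
Round up to the next whole unit.

n = 142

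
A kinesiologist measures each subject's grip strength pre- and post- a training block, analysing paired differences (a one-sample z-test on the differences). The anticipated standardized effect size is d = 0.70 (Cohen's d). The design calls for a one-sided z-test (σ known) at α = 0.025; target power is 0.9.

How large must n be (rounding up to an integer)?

Set Φ(δ − 1.960) = 0.9; then δ − 1.960 = Φ⁻¹(0.9) = 1.282, giving δ = 3.242.
δ = d·√n ⇒ n = (δ/d)² = (3.242 / 0.70)² = 21.44.
Round up to the next whole unit.

n = 22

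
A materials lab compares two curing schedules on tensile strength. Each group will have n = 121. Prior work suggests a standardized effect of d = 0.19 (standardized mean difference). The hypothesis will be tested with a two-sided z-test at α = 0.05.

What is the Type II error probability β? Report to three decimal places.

β ≈ 0.685

Noncentrality parameter: δ = d·√(n/2) = 0.19 × √(121/2) = 1.4779
Critical value for a two-sided test at α = 0.05: z_{α/2} = 1.960.
Power = Φ(δ − 1.960) + Φ(−δ − 1.960) = Φ(-0.482) + Φ(-3.438) = 0.3149 + 0.0003 = 0.3152.
Type II error: β = 1 − power = 1 − 0.3152 = 0.6848.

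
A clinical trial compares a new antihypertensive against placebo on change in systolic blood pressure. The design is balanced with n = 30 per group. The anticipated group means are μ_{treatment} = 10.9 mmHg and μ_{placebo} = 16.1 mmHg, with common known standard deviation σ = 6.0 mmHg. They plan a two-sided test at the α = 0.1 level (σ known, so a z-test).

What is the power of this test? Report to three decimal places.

Standardized effect: d = |μ_{treatment} − μ_{placebo}| / σ = |10.9 − 16.1| / 6.0 = 0.8667
Noncentrality parameter: δ = d·√(n/2) = 0.8667 × √(30/2) = 3.3566
Critical value for a two-sided test at α = 0.1: z_{α/2} = 1.645.
Power = Φ(δ − 1.645) + Φ(−δ − 1.645) = Φ(1.712) + Φ(-5.001) = 0.9565 + 0.0000 = 0.9565.

Power ≈ 0.957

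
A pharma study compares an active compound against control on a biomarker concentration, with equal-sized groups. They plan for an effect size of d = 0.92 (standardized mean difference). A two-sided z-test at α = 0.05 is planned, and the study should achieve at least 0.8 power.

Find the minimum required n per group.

Set Φ(δ − 1.960) = 0.8; then δ − 1.960 = Φ⁻¹(0.8) = 0.842, giving δ = 2.802.
(The Φ(−δ − z_{α/2}) term is vanishingly small for δ > 0 and is dropped in the standard sample-size formula.)
δ = d·√(n/2) ⇒ n = 2(δ/d)² = 2 × (2.802 / 0.92)² = 18.55.
Rounding up, n = 19 per group.

n = 19 per group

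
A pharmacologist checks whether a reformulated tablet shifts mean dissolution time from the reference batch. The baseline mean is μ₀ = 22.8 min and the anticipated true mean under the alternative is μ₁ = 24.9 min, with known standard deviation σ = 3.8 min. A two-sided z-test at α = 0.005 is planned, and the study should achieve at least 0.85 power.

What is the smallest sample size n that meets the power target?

n = 49

Standardized effect: d = |μ₁ − μ₀| / σ = |24.9 − 22.8| / 3.8 = 0.5526
Set Φ(δ − 2.807) = 0.85; then δ − 2.807 = Φ⁻¹(0.85) = 1.036, giving δ = 3.843.
(The Φ(−δ − z_{α/2}) term is vanishingly small for δ > 0 and is dropped in the standard sample-size formula.)
δ = d·√n ⇒ n = (δ/d)² = (3.843 / 0.5526)² = 48.37.
Round up to the next whole unit.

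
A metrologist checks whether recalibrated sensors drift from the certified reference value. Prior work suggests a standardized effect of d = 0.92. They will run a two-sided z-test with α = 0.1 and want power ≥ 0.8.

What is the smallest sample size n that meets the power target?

n = 8

Set Φ(δ − 1.645) = 0.8; then δ − 1.645 = Φ⁻¹(0.8) = 0.842, giving δ = 2.486.
(For δ > 0 the lower-tail rejection region contributes negligibly to power, so the one-term inversion is standard.)
δ = d·√n ⇒ n = (δ/d)² = (2.486 / 0.92)² = 7.30.
Rounding up, n = 8.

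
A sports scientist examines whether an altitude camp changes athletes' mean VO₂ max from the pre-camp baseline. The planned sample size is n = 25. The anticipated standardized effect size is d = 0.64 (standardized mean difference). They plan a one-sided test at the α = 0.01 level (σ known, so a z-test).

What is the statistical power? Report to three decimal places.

Noncentrality parameter: δ = d·√n = 0.64 × √25 = 3.2000
Critical value for a one-sided test at α = 0.01: z_α = 2.326.
Power = P(Z > 2.326 − δ) = Φ(0.874) = 0.8088.

Power ≈ 0.809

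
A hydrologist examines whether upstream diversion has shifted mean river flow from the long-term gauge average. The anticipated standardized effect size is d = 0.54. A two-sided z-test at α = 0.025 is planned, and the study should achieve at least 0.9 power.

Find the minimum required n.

n = 43

For power 0.9 need Φ(δ − z_{0.0125}) = 0.9, so δ = z_{0.0125} + z_{0.10} = 2.241 + 1.282 = 3.523.
(For δ > 0 the lower-tail rejection region contributes negligibly to power, so the one-term inversion is standard.)
δ = d·√n ⇒ n = (δ/d)² = (3.523 / 0.54)² = 42.56.
Round up to the next whole unit.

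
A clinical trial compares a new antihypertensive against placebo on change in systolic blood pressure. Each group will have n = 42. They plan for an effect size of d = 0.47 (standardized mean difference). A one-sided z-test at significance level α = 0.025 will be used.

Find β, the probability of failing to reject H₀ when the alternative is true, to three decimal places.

β ≈ 0.423

Noncentrality parameter: δ = d·√(n/2) = 0.47 × √(42/2) = 2.1538
Critical value for a one-sided test at α = 0.025: z_α = 1.960.
Power = P(Z > 1.960 − δ) = Φ(0.194) = 0.5769.
Type II error: β = 1 − power = 1 − 0.5769 = 0.4231.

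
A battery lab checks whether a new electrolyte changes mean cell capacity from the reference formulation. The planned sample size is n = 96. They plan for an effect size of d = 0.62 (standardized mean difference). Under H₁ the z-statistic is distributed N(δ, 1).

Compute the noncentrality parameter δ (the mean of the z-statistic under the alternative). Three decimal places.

The noncentrality parameter scales effect size by the design's sample-size factor: δ = d·√n = 0.62 × √96 = 6.0747

δ ≈ 6.075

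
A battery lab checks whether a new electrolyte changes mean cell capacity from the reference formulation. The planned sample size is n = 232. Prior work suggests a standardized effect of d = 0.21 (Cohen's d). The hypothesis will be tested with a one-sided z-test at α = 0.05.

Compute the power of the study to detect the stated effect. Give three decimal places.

Noncentrality parameter: δ = d·√n = 0.21 × √232 = 3.1986
One-sided α = 0.05 → critical value z_{0.05} = 1.645.
Power = P(Z > 1.645 − δ) = Φ(1.554) = 0.9399.

Power ≈ 0.940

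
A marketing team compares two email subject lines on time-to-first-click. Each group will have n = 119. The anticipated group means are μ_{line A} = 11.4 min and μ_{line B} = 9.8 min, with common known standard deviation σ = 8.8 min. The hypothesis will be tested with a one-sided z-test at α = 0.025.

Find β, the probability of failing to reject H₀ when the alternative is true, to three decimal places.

Standardized effect: d = |μ_{line A} − μ_{line B}| / σ = |11.4 − 9.8| / 8.8 = 0.1818
Noncentrality parameter: δ = d·√(n/2) = 0.1818 × √(119/2) = 1.4025
Critical value for a one-sided test at α = 0.025: z_α = 1.960.
Power = P(Z > 1.960 − δ) = Φ(-0.557) = 0.2886.
Type II error: β = 1 − power = 1 − 0.2886 = 0.7114.

β ≈ 0.711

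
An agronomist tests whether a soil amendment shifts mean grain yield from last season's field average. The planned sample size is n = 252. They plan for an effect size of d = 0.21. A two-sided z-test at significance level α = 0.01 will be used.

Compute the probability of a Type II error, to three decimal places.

Noncentrality parameter: δ = d·√n = 0.21 × √252 = 3.3336
Two-sided α = 0.01 → critical value z_{0.005} = 2.576.
Power = Φ(δ − 2.576) + Φ(−δ − 2.576) = Φ(0.758) + Φ(-5.909) = 0.7757 + 0.0000 = 0.7757.
Type II error: β = 1 − power = 1 − 0.7757 = 0.2243.

β ≈ 0.224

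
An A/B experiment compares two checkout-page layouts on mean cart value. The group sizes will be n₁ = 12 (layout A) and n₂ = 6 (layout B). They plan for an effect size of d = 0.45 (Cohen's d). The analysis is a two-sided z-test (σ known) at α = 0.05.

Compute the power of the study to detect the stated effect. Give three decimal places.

Noncentrality parameter: δ = d / √(1/n₁ + 1/n₂) = 0.45 / √(1/12 + 1/6) = 0.9000
Critical value for a two-sided test at α = 0.05: z_{α/2} = 1.960.
Power = Φ(δ − 1.960) + Φ(−δ − 1.960) = Φ(-1.060) + Φ(-2.860) = 0.1446 + 0.0021 = 0.1467.

Power ≈ 0.147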